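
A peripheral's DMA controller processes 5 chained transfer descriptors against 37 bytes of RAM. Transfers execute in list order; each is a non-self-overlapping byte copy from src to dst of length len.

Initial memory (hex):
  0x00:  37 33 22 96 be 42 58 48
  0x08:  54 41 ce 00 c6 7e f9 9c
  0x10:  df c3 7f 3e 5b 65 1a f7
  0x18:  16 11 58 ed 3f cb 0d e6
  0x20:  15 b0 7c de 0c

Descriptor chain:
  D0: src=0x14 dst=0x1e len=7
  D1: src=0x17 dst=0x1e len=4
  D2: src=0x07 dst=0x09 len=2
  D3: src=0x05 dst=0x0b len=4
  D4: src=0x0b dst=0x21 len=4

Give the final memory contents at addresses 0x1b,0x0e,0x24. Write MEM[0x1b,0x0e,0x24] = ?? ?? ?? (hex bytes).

MEM[0x1b,0x0e,0x24] = ed 54 54

#0 dst[0x1e+7] := {0x5b,0x65,0x1a,0xf7,0x16,0x11,0x58}
#1 dst[0x1e+4] := {0xf7,0x16,0x11,0x58}
#2 dst[0x09+2] := {0x48,0x54}
#3 dst[0x0b+4] := {0x42,0x58,0x48,0x54}
#4 dst[0x21+4] := {0x42,0x58,0x48,0x54}
query mem[0x1b]=0xed, mem[0x0e]=0x54, mem[0x24]=0x54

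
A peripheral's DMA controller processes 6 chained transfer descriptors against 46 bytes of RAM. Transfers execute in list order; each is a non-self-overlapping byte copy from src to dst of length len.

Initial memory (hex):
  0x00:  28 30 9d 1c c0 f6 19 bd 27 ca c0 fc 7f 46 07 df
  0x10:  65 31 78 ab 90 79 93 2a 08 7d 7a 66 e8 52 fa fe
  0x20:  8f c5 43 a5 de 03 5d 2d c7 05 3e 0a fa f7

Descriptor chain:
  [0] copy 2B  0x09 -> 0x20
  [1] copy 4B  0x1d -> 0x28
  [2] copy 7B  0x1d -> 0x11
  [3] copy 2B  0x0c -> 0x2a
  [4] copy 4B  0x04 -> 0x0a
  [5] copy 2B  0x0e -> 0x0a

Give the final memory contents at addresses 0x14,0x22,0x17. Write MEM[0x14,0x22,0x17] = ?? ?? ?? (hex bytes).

#0 dst[0x20+2] := {0xca,0xc0}
#1 dst[0x28+4] := {0x52,0xfa,0xfe,0xca}
#2 dst[0x11+7] := {0x52,0xfa,0xfe,0xca,0xc0,0x43,0xa5}
#3 dst[0x2a+2] := {0x7f,0x46}
#4 dst[0x0a+4] := {0xc0,0xf6,0x19,0xbd}
#5 dst[0x0a+2] := {0x07,0xdf}
query mem[0x14]=0xca, mem[0x22]=0x43, mem[0x17]=0xa5

MEM[0x14,0x22,0x17] = ca 43 a5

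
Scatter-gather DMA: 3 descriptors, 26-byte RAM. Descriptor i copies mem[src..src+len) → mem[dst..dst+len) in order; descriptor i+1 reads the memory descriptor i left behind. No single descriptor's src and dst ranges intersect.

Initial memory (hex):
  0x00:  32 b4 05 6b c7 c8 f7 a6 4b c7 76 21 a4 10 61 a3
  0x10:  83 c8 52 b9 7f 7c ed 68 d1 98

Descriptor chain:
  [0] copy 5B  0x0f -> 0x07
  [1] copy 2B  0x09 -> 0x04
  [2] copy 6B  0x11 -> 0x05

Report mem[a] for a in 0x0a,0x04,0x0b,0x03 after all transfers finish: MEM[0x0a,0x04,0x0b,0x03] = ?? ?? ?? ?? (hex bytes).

MEM[0x0a,0x04,0x0b,0x03] = ed c8 b9 6b

D0: mem[0x07..0x0b] <- [a3 83 c8 52 b9]
D1: mem[0x04..0x05] <- [c8 52]
D2: mem[0x05..0x0a] <- [c8 52 b9 7f 7c ed]
query mem[0x0a]=0xed, mem[0x04]=0xc8, mem[0x0b]=0xb9, mem[0x03]=0x6b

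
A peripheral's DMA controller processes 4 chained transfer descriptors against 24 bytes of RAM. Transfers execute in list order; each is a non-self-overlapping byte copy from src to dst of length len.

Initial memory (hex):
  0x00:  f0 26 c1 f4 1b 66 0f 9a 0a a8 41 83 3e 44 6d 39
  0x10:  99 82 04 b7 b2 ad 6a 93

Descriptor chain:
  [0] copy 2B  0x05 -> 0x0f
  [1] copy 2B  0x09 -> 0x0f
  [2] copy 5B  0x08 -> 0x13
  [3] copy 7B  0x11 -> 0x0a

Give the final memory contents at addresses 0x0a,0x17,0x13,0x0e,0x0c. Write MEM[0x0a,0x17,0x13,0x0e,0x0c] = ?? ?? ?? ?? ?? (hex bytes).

#0 dst[0x0f+2] := {0x66,0x0f}
#1 dst[0x0f+2] := {0xa8,0x41}
#2 dst[0x13+5] := {0x0a,0xa8,0x41,0x83,0x3e}
#3 dst[0x0a+7] := {0x82,0x04,0x0a,0xa8,0x41,0x83,0x3e}
query mem[0x0a]=0x82, mem[0x17]=0x3e, mem[0x13]=0x0a, mem[0x0e]=0x41, mem[0x0c]=0x0a

MEM[0x0a,0x17,0x13,0x0e,0x0c] = 82 3e 0a 41 0a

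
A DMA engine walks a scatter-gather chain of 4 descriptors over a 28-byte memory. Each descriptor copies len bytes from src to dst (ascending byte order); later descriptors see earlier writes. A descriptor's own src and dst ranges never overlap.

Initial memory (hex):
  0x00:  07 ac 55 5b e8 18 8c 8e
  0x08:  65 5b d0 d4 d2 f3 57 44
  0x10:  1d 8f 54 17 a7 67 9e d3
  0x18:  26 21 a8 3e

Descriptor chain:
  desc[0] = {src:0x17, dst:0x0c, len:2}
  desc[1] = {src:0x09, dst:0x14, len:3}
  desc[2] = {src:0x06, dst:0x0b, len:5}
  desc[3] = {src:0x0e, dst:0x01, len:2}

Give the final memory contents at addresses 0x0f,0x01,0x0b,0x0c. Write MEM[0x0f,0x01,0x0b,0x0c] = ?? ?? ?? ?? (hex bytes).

MEM[0x0f,0x01,0x0b,0x0c] = d0 5b 8c 8e

[0] 0x17->0x0c len=2 : d3 26
[1] 0x09->0x14 len=3 : 5b d0 d4
[2] 0x06->0x0b len=5 : 8c 8e 65 5b d0
[3] 0x0e->0x01 len=2 : 5b d0
query mem[0x0f]=0xd0, mem[0x01]=0x5b, mem[0x0b]=0x8c, mem[0x0c]=0x8e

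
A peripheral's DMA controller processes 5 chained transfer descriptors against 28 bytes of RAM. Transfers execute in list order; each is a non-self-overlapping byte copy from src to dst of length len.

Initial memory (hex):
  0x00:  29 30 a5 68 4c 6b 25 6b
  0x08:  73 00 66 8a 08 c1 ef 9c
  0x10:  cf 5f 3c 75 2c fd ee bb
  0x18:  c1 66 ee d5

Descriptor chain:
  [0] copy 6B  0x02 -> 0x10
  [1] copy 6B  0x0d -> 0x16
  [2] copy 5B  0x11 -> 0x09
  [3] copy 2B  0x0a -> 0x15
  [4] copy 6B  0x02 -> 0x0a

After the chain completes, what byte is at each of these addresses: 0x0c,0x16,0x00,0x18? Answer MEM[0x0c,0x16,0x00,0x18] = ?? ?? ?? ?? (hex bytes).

MEM[0x0c,0x16,0x00,0x18] = 4c 6b 29 9c

#0 dst[0x10+6] := {0xa5,0x68,0x4c,0x6b,0x25,0x6b}
#1 dst[0x16+6] := {0xc1,0xef,0x9c,0xa5,0x68,0x4c}
#2 dst[0x09+5] := {0x68,0x4c,0x6b,0x25,0x6b}
#3 dst[0x15+2] := {0x4c,0x6b}
#4 dst[0x0a+6] := {0xa5,0x68,0x4c,0x6b,0x25,0x6b}
query mem[0x0c]=0x4c, mem[0x16]=0x6b, mem[0x00]=0x29, mem[0x18]=0x9c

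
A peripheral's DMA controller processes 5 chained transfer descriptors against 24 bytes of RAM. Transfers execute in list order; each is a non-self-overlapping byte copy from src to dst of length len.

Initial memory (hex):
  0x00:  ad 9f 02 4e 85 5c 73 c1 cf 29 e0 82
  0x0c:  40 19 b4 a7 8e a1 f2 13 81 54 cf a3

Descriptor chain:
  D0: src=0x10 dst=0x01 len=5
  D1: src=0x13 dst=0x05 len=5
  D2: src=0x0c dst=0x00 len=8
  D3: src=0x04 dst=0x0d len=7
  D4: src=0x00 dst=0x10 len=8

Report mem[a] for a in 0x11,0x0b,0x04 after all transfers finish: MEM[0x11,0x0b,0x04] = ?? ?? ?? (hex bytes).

D0: mem[0x01..0x05] <- [8e a1 f2 13 81]
D1: mem[0x05..0x09] <- [13 81 54 cf a3]
D2: mem[0x00..0x07] <- [40 19 b4 a7 8e a1 f2 13]
D3: mem[0x0d..0x13] <- [8e a1 f2 13 cf a3 e0]
D4: mem[0x10..0x17] <- [40 19 b4 a7 8e a1 f2 13]
query mem[0x11]=0x19, mem[0x0b]=0x82, mem[0x04]=0x8e

MEM[0x11,0x0b,0x04] = 19 82 8e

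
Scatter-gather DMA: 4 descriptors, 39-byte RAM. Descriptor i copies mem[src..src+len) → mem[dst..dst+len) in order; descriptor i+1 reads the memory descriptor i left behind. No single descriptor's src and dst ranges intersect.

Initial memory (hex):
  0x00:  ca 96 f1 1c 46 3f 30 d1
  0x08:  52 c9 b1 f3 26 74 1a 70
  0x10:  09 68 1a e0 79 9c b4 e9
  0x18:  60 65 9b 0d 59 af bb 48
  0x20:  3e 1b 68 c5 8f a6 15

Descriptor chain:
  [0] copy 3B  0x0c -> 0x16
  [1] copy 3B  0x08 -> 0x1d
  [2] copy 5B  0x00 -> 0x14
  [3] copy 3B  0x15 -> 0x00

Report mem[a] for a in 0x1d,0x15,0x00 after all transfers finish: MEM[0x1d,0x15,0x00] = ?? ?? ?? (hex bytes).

D0: mem[0x16..0x18] <- [26 74 1a]
D1: mem[0x1d..0x1f] <- [52 c9 b1]
D2: mem[0x14..0x18] <- [ca 96 f1 1c 46]
D3: mem[0x00..0x02] <- [96 f1 1c]
query mem[0x1d]=0x52, mem[0x15]=0x96, mem[0x00]=0x96

MEM[0x1d,0x15,0x00] = 52 96 96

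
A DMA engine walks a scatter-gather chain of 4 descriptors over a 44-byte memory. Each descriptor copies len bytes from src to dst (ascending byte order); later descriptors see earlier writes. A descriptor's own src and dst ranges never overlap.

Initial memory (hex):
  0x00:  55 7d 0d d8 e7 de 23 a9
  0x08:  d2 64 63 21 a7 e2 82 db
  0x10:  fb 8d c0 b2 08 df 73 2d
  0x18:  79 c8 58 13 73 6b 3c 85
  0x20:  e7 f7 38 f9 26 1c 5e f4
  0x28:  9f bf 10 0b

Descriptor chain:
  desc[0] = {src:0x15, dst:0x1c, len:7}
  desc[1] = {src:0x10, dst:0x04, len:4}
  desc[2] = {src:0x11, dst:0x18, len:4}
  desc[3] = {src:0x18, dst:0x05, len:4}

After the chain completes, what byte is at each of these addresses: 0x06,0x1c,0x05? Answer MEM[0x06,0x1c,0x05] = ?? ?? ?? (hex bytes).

MEM[0x06,0x1c,0x05] = c0 df 8d

D0: mem[0x1c..0x22] <- [df 73 2d 79 c8 58 13]
D1: mem[0x04..0x07] <- [fb 8d c0 b2]
D2: mem[0x18..0x1b] <- [8d c0 b2 08]
D3: mem[0x05..0x08] <- [8d c0 b2 08]
query mem[0x06]=0xc0, mem[0x1c]=0xdf, mem[0x05]=0x8d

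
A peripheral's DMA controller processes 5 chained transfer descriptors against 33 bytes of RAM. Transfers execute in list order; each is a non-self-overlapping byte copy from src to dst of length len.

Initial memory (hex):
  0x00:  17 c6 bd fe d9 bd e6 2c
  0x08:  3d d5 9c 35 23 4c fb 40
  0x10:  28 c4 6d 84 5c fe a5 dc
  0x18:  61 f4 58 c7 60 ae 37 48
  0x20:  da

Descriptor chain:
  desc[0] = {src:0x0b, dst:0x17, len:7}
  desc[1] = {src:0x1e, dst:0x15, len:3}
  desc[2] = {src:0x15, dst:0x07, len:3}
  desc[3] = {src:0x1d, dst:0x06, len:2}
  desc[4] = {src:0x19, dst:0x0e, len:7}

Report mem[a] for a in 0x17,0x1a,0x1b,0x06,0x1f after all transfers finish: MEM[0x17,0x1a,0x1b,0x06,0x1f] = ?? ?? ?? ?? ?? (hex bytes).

#0 dst[0x17+7] := {0x35,0x23,0x4c,0xfb,0x40,0x28,0xc4}
#1 dst[0x15+3] := {0x37,0x48,0xda}
#2 dst[0x07+3] := {0x37,0x48,0xda}
#3 dst[0x06+2] := {0xc4,0x37}
#4 dst[0x0e+7] := {0x4c,0xfb,0x40,0x28,0xc4,0x37,0x48}
query mem[0x17]=0xda, mem[0x1a]=0xfb, mem[0x1b]=0x40, mem[0x06]=0xc4, mem[0x1f]=0x48

MEM[0x17,0x1a,0x1b,0x06,0x1f] = da fb 40 c4 48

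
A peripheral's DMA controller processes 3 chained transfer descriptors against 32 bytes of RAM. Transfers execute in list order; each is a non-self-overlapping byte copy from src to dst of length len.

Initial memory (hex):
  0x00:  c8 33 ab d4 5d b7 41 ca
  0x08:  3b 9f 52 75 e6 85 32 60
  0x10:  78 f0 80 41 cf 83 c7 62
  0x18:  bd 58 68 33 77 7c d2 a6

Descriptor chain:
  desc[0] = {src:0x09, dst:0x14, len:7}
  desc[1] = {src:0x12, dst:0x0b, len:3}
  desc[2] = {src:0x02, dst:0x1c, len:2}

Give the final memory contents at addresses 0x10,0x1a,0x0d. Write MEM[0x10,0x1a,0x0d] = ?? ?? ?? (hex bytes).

  after D0: wrote 7B at 0x14 = 9f5275e6853260
  after D1: wrote 3B at 0x0b = 80419f
  after D2: wrote 2B at 0x1c = abd4
query mem[0x10]=0x78, mem[0x1a]=0x60, mem[0x0d]=0x9f

MEM[0x10,0x1a,0x0d] = 78 60 9f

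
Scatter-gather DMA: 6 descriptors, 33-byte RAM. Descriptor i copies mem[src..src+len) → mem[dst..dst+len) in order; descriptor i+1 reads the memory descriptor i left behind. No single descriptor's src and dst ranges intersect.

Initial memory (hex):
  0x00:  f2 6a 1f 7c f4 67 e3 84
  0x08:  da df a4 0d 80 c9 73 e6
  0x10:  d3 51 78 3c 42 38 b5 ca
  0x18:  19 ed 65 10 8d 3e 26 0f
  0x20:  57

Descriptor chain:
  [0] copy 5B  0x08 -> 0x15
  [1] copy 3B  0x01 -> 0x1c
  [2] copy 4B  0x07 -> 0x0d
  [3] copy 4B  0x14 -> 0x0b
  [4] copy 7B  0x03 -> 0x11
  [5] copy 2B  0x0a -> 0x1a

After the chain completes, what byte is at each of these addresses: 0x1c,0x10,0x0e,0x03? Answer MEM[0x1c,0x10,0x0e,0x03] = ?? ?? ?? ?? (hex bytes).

MEM[0x1c,0x10,0x0e,0x03] = 6a a4 a4 7c

[0] 0x08->0x15 len=5 : da df a4 0d 80
[1] 0x01->0x1c len=3 : 6a 1f 7c
[2] 0x07->0x0d len=4 : 84 da df a4
[3] 0x14->0x0b len=4 : 42 da df a4
[4] 0x03->0x11 len=7 : 7c f4 67 e3 84 da df
[5] 0x0a->0x1a len=2 : a4 42
query mem[0x1c]=0x6a, mem[0x10]=0xa4, mem[0x0e]=0xa4, mem[0x03]=0x7c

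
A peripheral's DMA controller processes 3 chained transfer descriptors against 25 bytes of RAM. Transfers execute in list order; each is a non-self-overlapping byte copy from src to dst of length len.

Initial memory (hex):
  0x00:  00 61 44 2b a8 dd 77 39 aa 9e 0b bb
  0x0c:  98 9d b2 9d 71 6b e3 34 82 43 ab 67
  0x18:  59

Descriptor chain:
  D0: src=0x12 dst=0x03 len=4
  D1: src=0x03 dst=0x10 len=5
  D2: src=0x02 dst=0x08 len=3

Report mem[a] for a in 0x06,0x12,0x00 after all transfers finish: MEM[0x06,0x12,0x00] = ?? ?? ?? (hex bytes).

  after D0: wrote 4B at 0x03 = e3348243
  after D1: wrote 5B at 0x10 = e334824339
  after D2: wrote 3B at 0x08 = 44e334
query mem[0x06]=0x43, mem[0x12]=0x82, mem[0x00]=0x00

MEM[0x06,0x12,0x00] = 43 82 00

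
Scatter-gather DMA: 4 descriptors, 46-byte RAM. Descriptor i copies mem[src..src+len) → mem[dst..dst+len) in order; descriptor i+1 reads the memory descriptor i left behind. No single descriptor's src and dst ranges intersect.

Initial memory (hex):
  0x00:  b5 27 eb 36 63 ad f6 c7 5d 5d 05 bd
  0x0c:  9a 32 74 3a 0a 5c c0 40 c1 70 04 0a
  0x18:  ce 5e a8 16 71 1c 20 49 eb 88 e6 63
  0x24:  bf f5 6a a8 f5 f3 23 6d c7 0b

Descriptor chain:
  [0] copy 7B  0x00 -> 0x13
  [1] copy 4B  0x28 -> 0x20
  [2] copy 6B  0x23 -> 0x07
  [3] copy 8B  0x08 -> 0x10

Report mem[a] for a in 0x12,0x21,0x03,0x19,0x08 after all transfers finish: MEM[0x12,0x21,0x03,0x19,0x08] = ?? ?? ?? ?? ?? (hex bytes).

#0 dst[0x13+7] := {0xb5,0x27,0xeb,0x36,0x63,0xad,0xf6}
#1 dst[0x20+4] := {0xf5,0xf3,0x23,0x6d}
#2 dst[0x07+6] := {0x6d,0xbf,0xf5,0x6a,0xa8,0xf5}
#3 dst[0x10+8] := {0xbf,0xf5,0x6a,0xa8,0xf5,0x32,0x74,0x3a}
query mem[0x12]=0x6a, mem[0x21]=0xf3, mem[0x03]=0x36, mem[0x19]=0xf6, mem[0x08]=0xbf

MEM[0x12,0x21,0x03,0x19,0x08] = 6a f3 36 f6 bf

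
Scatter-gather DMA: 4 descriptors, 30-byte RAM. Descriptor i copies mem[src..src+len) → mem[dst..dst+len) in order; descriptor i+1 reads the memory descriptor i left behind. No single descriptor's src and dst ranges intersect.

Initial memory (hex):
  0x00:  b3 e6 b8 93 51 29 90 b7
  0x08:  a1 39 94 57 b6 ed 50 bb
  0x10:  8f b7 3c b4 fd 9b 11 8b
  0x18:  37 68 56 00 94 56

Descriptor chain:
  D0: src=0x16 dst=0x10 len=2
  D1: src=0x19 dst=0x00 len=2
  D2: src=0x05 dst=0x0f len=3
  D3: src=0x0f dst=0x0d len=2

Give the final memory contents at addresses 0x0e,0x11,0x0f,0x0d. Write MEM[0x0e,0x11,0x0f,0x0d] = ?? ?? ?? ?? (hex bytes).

#0 dst[0x10+2] := {0x11,0x8b}
#1 dst[0x00+2] := {0x68,0x56}
#2 dst[0x0f+3] := {0x29,0x90,0xb7}
#3 dst[0x0d+2] := {0x29,0x90}
query mem[0x0e]=0x90, mem[0x11]=0xb7, mem[0x0f]=0x29, mem[0x0d]=0x29

MEM[0x0e,0x11,0x0f,0x0d] = 90 b7 29 29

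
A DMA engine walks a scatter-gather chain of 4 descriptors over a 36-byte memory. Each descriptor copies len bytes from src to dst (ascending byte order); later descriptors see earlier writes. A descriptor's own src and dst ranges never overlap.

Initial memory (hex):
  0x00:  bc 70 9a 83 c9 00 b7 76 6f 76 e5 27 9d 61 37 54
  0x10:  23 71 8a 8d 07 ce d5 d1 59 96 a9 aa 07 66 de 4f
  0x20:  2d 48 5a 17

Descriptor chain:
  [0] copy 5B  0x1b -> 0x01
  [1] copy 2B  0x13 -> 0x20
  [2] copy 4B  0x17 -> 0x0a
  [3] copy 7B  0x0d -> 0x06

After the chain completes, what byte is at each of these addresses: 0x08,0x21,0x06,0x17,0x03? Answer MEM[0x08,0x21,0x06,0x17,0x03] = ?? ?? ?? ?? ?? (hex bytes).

#0 dst[0x01+5] := {0xaa,0x07,0x66,0xde,0x4f}
#1 dst[0x20+2] := {0x8d,0x07}
#2 dst[0x0a+4] := {0xd1,0x59,0x96,0xa9}
#3 dst[0x06+7] := {0xa9,0x37,0x54,0x23,0x71,0x8a,0x8d}
query mem[0x08]=0x54, mem[0x21]=0x07, mem[0x06]=0xa9, mem[0x17]=0xd1, mem[0x03]=0x66

MEM[0x08,0x21,0x06,0x17,0x03] = 54 07 a9 d1 66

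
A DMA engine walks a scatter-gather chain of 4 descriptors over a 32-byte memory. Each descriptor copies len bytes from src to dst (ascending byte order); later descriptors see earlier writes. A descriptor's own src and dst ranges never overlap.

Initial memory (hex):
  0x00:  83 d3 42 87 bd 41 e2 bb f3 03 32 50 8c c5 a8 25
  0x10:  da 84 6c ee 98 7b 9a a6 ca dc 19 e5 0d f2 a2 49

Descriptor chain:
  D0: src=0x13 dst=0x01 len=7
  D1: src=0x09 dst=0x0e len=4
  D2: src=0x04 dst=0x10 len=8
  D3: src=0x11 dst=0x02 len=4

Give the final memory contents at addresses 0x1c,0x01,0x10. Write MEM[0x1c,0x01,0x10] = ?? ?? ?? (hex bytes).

[0] 0x13->0x01 len=7 : ee 98 7b 9a a6 ca dc
[1] 0x09->0x0e len=4 : 03 32 50 8c
[2] 0x04->0x10 len=8 : 9a a6 ca dc f3 03 32 50
[3] 0x11->0x02 len=4 : a6 ca dc f3
query mem[0x1c]=0x0d, mem[0x01]=0xee, mem[0x10]=0x9a

MEM[0x1c,0x01,0x10] = 0d ee 9a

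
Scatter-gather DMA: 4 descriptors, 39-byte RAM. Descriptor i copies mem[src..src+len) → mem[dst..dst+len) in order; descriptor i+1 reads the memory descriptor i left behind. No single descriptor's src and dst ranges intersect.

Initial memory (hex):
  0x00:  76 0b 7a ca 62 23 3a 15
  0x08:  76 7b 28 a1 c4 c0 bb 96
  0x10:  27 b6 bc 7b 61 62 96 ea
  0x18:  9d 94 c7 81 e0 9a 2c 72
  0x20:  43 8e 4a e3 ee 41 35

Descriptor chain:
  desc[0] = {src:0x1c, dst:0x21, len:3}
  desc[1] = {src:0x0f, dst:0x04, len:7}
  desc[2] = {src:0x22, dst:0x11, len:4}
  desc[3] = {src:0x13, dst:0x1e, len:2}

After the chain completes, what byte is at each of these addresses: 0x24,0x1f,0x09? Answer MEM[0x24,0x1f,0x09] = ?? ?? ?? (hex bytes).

D0: mem[0x21..0x23] <- [e0 9a 2c]
D1: mem[0x04..0x0a] <- [96 27 b6 bc 7b 61 62]
D2: mem[0x11..0x14] <- [9a 2c ee 41]
D3: mem[0x1e..0x1f] <- [ee 41]
query mem[0x24]=0xee, mem[0x1f]=0x41, mem[0x09]=0x61

MEM[0x24,0x1f,0x09] = ee 41 61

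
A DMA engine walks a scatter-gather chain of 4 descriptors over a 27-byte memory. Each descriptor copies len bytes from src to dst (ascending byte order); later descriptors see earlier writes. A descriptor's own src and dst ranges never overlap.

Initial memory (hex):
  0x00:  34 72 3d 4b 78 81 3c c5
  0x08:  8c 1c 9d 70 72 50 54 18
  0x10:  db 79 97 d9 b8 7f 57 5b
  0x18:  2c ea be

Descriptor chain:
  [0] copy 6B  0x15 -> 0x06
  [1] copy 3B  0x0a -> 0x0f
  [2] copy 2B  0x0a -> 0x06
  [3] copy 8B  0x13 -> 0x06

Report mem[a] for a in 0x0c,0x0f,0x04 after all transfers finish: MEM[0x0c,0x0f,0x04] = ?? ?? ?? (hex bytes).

[0] 0x15->0x06 len=6 : 7f 57 5b 2c ea be
[1] 0x0a->0x0f len=3 : ea be 72
[2] 0x0a->0x06 len=2 : ea be
[3] 0x13->0x06 len=8 : d9 b8 7f 57 5b 2c ea be
query mem[0x0c]=0xea, mem[0x0f]=0xea, mem[0x04]=0x78

MEM[0x0c,0x0f,0x04] = ea ea 78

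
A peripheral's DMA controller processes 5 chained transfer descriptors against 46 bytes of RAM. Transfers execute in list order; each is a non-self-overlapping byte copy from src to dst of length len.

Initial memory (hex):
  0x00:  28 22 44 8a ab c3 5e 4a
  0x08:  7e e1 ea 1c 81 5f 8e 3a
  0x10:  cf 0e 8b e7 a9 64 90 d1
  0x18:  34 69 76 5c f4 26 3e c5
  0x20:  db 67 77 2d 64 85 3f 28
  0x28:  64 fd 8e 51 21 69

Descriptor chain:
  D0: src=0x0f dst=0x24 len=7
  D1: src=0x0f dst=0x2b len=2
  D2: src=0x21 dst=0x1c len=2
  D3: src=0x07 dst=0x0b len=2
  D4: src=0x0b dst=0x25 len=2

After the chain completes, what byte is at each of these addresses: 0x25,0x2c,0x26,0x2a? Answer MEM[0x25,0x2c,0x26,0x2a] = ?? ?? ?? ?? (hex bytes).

[0] 0x0f->0x24 len=7 : 3a cf 0e 8b e7 a9 64
[1] 0x0f->0x2b len=2 : 3a cf
[2] 0x21->0x1c len=2 : 67 77
[3] 0x07->0x0b len=2 : 4a 7e
[4] 0x0b->0x25 len=2 : 4a 7e
query mem[0x25]=0x4a, mem[0x2c]=0xcf, mem[0x26]=0x7e, mem[0x2a]=0x64

MEM[0x25,0x2c,0x26,0x2a] = 4a cf 7e 64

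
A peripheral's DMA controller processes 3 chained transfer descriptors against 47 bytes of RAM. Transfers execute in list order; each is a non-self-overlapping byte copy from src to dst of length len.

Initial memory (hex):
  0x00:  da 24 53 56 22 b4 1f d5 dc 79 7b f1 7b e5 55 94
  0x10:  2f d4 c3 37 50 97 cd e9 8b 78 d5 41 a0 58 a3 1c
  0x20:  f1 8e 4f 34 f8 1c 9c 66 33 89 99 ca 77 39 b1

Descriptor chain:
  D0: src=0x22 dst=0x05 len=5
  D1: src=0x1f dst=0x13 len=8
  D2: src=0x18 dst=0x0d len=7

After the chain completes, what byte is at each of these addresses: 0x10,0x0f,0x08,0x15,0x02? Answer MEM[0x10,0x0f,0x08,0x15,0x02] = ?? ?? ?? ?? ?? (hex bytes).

MEM[0x10,0x0f,0x08,0x15,0x02] = 41 9c 1c 8e 53

  after D0: wrote 5B at 0x05 = 4f34f81c9c
  after D1: wrote 8B at 0x13 = 1cf18e4f34f81c9c
  after D2: wrote 7B at 0x0d = f81c9c41a058a3
query mem[0x10]=0x41, mem[0x0f]=0x9c, mem[0x08]=0x1c, mem[0x15]=0x8e, mem[0x02]=0x53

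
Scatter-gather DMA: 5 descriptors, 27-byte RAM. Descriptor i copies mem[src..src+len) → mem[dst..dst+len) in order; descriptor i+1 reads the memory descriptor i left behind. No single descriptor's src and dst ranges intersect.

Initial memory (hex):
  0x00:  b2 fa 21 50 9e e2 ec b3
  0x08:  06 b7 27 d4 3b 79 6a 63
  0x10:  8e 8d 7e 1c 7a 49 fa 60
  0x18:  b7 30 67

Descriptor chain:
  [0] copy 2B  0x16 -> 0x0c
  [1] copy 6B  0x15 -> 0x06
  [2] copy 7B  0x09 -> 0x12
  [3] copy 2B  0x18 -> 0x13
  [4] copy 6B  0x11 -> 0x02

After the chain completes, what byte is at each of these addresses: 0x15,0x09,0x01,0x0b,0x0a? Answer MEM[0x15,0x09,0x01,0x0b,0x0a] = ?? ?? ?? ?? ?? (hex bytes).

[0] 0x16->0x0c len=2 : fa 60
[1] 0x15->0x06 len=6 : 49 fa 60 b7 30 67
[2] 0x09->0x12 len=7 : b7 30 67 fa 60 6a 63
[3] 0x18->0x13 len=2 : 63 30
[4] 0x11->0x02 len=6 : 8d b7 63 30 fa 60
query mem[0x15]=0xfa, mem[0x09]=0xb7, mem[0x01]=0xfa, mem[0x0b]=0x67, mem[0x0a]=0x30

MEM[0x15,0x09,0x01,0x0b,0x0a] = fa b7 fa 67 30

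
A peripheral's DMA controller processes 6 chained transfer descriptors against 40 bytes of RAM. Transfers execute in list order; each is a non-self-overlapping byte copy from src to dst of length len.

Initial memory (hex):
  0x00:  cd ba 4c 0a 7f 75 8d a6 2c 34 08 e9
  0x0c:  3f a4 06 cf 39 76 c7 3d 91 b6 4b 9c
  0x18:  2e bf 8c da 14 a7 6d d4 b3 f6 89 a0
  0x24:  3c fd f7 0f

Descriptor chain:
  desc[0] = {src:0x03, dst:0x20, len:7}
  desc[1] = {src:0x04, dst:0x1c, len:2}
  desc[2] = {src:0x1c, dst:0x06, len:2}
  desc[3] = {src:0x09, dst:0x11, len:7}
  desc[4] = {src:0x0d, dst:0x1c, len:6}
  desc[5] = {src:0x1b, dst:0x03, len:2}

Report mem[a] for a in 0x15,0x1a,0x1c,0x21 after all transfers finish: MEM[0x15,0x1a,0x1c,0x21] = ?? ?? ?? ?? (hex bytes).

  after D0: wrote 7B at 0x20 = 0a7f758da62c34
  after D1: wrote 2B at 0x1c = 7f75
  after D2: wrote 2B at 0x06 = 7f75
  after D3: wrote 7B at 0x11 = 3408e93fa406cf
  after D4: wrote 6B at 0x1c = a406cf393408
  after D5: wrote 2B at 0x03 = daa4
query mem[0x15]=0xa4, mem[0x1a]=0x8c, mem[0x1c]=0xa4, mem[0x21]=0x08

MEM[0x15,0x1a,0x1c,0x21] = a4 8c a4 08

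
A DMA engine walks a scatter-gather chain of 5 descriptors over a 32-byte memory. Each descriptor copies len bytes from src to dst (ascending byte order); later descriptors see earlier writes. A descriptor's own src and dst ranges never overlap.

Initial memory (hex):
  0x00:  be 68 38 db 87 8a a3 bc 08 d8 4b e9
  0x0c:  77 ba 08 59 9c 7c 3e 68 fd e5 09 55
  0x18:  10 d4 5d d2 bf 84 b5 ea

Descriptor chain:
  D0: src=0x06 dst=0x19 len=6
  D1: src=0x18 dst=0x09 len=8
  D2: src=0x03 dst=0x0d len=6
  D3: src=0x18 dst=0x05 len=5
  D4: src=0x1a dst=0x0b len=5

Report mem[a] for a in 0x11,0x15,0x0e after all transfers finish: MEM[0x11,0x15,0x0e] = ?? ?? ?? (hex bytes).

MEM[0x11,0x15,0x0e] = bc e5 4b

  after D0: wrote 6B at 0x19 = a3bc08d84be9
  after D1: wrote 8B at 0x09 = 10a3bc08d84be9ea
  after D2: wrote 6B at 0x0d = db878aa3bc08
  after D3: wrote 5B at 0x05 = 10a3bc08d8
  after D4: wrote 5B at 0x0b = bc08d84be9
query mem[0x11]=0xbc, mem[0x15]=0xe5, mem[0x0e]=0x4b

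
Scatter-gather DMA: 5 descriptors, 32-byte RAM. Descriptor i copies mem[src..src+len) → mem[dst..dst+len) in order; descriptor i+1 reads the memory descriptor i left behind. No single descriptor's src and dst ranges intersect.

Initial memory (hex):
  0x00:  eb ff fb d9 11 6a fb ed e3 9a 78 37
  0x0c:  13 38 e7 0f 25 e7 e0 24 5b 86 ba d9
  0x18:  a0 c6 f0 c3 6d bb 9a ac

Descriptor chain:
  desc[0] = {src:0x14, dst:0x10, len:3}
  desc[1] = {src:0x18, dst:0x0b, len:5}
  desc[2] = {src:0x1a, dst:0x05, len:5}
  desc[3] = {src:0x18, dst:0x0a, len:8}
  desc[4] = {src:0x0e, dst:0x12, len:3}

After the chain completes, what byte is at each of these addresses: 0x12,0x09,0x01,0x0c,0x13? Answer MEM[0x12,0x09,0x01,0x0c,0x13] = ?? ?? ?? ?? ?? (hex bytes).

MEM[0x12,0x09,0x01,0x0c,0x13] = 6d 9a ff f0 bb

  after D0: wrote 3B at 0x10 = 5b86ba
  after D1: wrote 5B at 0x0b = a0c6f0c36d
  after D2: wrote 5B at 0x05 = f0c36dbb9a
  after D3: wrote 8B at 0x0a = a0c6f0c36dbb9aac
  after D4: wrote 3B at 0x12 = 6dbb9a
query mem[0x12]=0x6d, mem[0x09]=0x9a, mem[0x01]=0xff, mem[0x0c]=0xf0, mem[0x13]=0xbb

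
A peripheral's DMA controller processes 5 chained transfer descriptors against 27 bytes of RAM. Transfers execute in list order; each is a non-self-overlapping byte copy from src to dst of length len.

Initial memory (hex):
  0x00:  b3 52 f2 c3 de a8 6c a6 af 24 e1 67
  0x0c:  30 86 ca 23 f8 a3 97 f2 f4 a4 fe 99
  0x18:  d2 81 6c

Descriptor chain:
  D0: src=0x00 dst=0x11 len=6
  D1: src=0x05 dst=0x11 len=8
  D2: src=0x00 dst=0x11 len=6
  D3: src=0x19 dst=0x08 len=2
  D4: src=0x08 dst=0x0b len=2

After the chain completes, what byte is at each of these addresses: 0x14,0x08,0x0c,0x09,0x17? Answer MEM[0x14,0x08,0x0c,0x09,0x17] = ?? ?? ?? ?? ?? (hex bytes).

MEM[0x14,0x08,0x0c,0x09,0x17] = c3 81 6c 6c 67

  after D0: wrote 6B at 0x11 = b352f2c3dea8
  after D1: wrote 8B at 0x11 = a86ca6af24e16730
  after D2: wrote 6B at 0x11 = b352f2c3dea8
  after D3: wrote 2B at 0x08 = 816c
  after D4: wrote 2B at 0x0b = 816c
query mem[0x14]=0xc3, mem[0x08]=0x81, mem[0x0c]=0x6c, mem[0x09]=0x6c, mem[0x17]=0x67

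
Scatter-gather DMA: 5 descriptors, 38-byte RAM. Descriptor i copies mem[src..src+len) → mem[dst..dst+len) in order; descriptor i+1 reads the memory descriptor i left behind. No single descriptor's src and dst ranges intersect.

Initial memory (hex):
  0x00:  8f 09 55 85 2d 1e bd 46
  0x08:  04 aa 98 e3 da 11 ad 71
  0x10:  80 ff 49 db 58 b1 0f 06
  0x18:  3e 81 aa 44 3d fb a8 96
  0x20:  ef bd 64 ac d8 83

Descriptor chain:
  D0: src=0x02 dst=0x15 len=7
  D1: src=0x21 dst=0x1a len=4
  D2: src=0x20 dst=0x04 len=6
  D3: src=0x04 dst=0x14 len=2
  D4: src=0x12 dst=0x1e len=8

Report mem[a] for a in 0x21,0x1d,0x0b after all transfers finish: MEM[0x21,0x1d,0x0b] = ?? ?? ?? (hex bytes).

#0 dst[0x15+7] := {0x55,0x85,0x2d,0x1e,0xbd,0x46,0x04}
#1 dst[0x1a+4] := {0xbd,0x64,0xac,0xd8}
#2 dst[0x04+6] := {0xef,0xbd,0x64,0xac,0xd8,0x83}
#3 dst[0x14+2] := {0xef,0xbd}
#4 dst[0x1e+8] := {0x49,0xdb,0xef,0xbd,0x85,0x2d,0x1e,0xbd}
query mem[0x21]=0xbd, mem[0x1d]=0xd8, mem[0x0b]=0xe3

MEM[0x21,0x1d,0x0b] = bd d8 e3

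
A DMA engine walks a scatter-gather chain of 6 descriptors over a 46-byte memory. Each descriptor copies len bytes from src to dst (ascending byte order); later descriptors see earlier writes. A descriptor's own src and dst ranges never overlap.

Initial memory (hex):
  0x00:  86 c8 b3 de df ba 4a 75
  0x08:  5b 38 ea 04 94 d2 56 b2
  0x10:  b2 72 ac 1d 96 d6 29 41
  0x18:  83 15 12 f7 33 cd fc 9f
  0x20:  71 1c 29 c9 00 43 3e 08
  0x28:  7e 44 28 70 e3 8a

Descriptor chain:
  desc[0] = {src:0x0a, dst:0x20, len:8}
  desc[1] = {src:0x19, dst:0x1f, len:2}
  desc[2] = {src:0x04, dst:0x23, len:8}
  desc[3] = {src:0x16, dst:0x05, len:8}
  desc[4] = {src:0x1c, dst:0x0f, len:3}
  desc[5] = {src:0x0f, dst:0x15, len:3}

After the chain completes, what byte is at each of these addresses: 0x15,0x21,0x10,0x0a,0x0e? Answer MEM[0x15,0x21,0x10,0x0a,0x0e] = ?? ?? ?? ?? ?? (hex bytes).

MEM[0x15,0x21,0x10,0x0a,0x0e] = 33 04 cd f7 56

D0: mem[0x20..0x27] <- [ea 04 94 d2 56 b2 b2 72]
D1: mem[0x1f..0x20] <- [15 12]
D2: mem[0x23..0x2a] <- [df ba 4a 75 5b 38 ea 04]
D3: mem[0x05..0x0c] <- [29 41 83 15 12 f7 33 cd]
D4: mem[0x0f..0x11] <- [33 cd fc]
D5: mem[0x15..0x17] <- [33 cd fc]
query mem[0x15]=0x33, mem[0x21]=0x04, mem[0x10]=0xcd, mem[0x0a]=0xf7, mem[0x0e]=0x56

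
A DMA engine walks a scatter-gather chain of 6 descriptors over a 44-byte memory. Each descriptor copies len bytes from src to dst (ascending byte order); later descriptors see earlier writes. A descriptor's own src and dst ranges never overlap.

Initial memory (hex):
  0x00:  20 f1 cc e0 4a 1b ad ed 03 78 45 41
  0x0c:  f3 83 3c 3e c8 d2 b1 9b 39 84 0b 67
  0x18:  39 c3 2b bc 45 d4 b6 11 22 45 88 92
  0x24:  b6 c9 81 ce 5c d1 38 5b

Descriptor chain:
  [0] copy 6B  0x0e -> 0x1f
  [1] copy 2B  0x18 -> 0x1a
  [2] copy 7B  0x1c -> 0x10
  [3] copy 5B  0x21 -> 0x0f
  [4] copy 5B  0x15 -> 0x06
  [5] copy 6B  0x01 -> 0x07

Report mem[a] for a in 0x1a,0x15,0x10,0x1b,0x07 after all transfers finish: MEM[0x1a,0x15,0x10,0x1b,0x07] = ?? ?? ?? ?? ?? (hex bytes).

#0 dst[0x1f+6] := {0x3c,0x3e,0xc8,0xd2,0xb1,0x9b}
#1 dst[0x1a+2] := {0x39,0xc3}
#2 dst[0x10+7] := {0x45,0xd4,0xb6,0x3c,0x3e,0xc8,0xd2}
#3 dst[0x0f+5] := {0xc8,0xd2,0xb1,0x9b,0xc9}
#4 dst[0x06+5] := {0xc8,0xd2,0x67,0x39,0xc3}
#5 dst[0x07+6] := {0xf1,0xcc,0xe0,0x4a,0x1b,0xc8}
query mem[0x1a]=0x39, mem[0x15]=0xc8, mem[0x10]=0xd2, mem[0x1b]=0xc3, mem[0x07]=0xf1

MEM[0x1a,0x15,0x10,0x1b,0x07] = 39 c8 d2 c3 f1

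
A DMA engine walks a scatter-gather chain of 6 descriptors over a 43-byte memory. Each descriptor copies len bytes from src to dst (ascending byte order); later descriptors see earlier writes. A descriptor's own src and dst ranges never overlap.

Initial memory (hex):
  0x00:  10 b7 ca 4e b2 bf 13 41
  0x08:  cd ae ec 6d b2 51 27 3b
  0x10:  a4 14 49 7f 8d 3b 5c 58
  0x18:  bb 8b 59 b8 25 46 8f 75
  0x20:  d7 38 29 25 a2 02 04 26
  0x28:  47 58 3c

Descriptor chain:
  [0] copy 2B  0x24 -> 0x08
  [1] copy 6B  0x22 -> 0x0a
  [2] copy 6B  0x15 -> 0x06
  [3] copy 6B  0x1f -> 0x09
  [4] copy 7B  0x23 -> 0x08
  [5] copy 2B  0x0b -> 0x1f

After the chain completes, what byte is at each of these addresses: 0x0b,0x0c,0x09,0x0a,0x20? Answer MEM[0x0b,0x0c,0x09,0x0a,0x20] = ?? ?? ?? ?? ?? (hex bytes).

MEM[0x0b,0x0c,0x09,0x0a,0x20] = 04 26 a2 02 26

#0 dst[0x08+2] := {0xa2,0x02}
#1 dst[0x0a+6] := {0x29,0x25,0xa2,0x02,0x04,0x26}
#2 dst[0x06+6] := {0x3b,0x5c,0x58,0xbb,0x8b,0x59}
#3 dst[0x09+6] := {0x75,0xd7,0x38,0x29,0x25,0xa2}
#4 dst[0x08+7] := {0x25,0xa2,0x02,0x04,0x26,0x47,0x58}
#5 dst[0x1f+2] := {0x04,0x26}
query mem[0x0b]=0x04, mem[0x0c]=0x26, mem[0x09]=0xa2, mem[0x0a]=0x02, mem[0x20]=0x26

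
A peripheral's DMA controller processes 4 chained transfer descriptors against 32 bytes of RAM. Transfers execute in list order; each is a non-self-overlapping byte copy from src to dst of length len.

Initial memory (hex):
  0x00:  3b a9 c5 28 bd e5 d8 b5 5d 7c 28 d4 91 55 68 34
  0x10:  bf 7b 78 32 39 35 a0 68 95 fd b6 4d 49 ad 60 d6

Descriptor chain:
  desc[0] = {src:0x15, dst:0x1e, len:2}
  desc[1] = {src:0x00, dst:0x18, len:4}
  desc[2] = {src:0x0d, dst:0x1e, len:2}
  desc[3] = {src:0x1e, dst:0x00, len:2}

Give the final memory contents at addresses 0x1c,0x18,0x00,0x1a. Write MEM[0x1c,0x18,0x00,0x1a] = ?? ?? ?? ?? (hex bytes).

MEM[0x1c,0x18,0x00,0x1a] = 49 3b 55 c5

[0] 0x15->0x1e len=2 : 35 a0
[1] 0x00->0x18 len=4 : 3b a9 c5 28
[2] 0x0d->0x1e len=2 : 55 68
[3] 0x1e->0x00 len=2 : 55 68
query mem[0x1c]=0x49, mem[0x18]=0x3b, mem[0x00]=0x55, mem[0x1a]=0xc5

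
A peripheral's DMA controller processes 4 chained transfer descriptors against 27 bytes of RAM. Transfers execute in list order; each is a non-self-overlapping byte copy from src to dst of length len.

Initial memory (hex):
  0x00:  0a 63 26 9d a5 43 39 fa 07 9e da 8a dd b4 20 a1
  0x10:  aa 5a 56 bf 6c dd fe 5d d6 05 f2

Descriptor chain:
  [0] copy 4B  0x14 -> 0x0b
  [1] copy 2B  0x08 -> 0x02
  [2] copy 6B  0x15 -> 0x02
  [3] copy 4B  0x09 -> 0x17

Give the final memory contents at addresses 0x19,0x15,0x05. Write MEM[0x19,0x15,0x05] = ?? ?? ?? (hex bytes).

MEM[0x19,0x15,0x05] = 6c dd d6

D0: mem[0x0b..0x0e] <- [6c dd fe 5d]
D1: mem[0x02..0x03] <- [07 9e]
D2: mem[0x02..0x07] <- [dd fe 5d d6 05 f2]
D3: mem[0x17..0x1a] <- [9e da 6c dd]
query mem[0x19]=0x6c, mem[0x15]=0xdd, mem[0x05]=0xd6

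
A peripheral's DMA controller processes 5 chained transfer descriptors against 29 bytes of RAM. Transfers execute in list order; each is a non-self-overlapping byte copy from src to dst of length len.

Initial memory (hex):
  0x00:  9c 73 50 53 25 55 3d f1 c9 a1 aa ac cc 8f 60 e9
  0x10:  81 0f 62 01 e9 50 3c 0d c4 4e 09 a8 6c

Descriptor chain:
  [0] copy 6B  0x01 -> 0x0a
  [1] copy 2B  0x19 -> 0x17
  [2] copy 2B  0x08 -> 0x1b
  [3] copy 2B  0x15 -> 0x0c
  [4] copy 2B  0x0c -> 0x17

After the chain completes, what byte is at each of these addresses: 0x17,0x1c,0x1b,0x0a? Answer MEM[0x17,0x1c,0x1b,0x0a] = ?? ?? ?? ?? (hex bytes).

D0: mem[0x0a..0x0f] <- [73 50 53 25 55 3d]
D1: mem[0x17..0x18] <- [4e 09]
D2: mem[0x1b..0x1c] <- [c9 a1]
D3: mem[0x0c..0x0d] <- [50 3c]
D4: mem[0x17..0x18] <- [50 3c]
query mem[0x17]=0x50, mem[0x1c]=0xa1, mem[0x1b]=0xc9, mem[0x0a]=0x73

MEM[0x17,0x1c,0x1b,0x0a] = 50 a1 c9 73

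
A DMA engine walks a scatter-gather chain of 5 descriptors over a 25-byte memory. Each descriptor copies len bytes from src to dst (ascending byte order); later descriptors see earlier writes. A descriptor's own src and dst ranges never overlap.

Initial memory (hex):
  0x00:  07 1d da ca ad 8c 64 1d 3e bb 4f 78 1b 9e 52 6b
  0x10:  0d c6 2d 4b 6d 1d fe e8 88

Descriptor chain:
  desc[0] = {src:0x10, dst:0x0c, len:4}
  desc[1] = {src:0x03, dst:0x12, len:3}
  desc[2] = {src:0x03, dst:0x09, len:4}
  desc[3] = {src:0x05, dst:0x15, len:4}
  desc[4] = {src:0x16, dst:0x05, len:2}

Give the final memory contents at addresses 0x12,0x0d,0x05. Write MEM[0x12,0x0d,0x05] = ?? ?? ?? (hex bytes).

#0 dst[0x0c+4] := {0x0d,0xc6,0x2d,0x4b}
#1 dst[0x12+3] := {0xca,0xad,0x8c}
#2 dst[0x09+4] := {0xca,0xad,0x8c,0x64}
#3 dst[0x15+4] := {0x8c,0x64,0x1d,0x3e}
#4 dst[0x05+2] := {0x64,0x1d}
query mem[0x12]=0xca, mem[0x0d]=0xc6, mem[0x05]=0x64

MEM[0x12,0x0d,0x05] = ca c6 64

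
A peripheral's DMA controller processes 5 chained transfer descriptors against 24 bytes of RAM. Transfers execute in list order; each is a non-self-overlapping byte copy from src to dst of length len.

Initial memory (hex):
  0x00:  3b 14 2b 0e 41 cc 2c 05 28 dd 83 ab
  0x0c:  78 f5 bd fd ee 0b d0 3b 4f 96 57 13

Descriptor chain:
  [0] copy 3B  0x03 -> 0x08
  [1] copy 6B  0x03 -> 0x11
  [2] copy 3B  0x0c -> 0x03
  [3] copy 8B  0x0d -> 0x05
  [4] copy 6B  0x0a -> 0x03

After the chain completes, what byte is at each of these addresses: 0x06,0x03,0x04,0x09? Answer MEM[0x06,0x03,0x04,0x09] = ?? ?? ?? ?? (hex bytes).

#0 dst[0x08+3] := {0x0e,0x41,0xcc}
#1 dst[0x11+6] := {0x0e,0x41,0xcc,0x2c,0x05,0x0e}
#2 dst[0x03+3] := {0x78,0xf5,0xbd}
#3 dst[0x05+8] := {0xf5,0xbd,0xfd,0xee,0x0e,0x41,0xcc,0x2c}
#4 dst[0x03+6] := {0x41,0xcc,0x2c,0xf5,0xbd,0xfd}
query mem[0x06]=0xf5, mem[0x03]=0x41, mem[0x04]=0xcc, mem[0x09]=0x0e

MEM[0x06,0x03,0x04,0x09] = f5 41 cc 0e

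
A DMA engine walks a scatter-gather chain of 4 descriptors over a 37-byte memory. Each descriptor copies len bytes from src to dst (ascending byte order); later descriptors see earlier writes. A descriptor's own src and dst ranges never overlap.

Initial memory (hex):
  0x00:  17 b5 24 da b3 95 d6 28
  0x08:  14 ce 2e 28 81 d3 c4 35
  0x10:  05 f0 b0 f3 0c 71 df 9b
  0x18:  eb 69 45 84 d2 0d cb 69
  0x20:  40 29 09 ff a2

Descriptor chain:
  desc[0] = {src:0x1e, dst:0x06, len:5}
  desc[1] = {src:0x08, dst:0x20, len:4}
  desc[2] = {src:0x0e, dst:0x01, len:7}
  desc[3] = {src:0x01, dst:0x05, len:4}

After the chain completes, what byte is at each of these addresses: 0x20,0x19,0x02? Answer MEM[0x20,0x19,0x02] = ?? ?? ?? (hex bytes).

MEM[0x20,0x19,0x02] = 40 69 35

[0] 0x1e->0x06 len=5 : cb 69 40 29 09
[1] 0x08->0x20 len=4 : 40 29 09 28
[2] 0x0e->0x01 len=7 : c4 35 05 f0 b0 f3 0c
[3] 0x01->0x05 len=4 : c4 35 05 f0
query mem[0x20]=0x40, mem[0x19]=0x69, mem[0x02]=0x35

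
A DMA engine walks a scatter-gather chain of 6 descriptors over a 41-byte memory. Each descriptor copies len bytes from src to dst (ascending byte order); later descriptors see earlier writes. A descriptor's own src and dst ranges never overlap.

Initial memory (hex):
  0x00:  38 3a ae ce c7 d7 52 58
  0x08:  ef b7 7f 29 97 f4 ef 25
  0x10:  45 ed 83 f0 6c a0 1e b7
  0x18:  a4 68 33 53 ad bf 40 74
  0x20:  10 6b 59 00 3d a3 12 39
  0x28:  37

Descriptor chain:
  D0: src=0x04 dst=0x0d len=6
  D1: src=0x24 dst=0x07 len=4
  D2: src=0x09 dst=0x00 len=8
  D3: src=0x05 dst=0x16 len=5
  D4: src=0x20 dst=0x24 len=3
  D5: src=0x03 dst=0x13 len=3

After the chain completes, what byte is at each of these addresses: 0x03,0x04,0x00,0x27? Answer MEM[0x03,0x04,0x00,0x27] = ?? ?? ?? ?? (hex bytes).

MEM[0x03,0x04,0x00,0x27] = 97 c7 12 39

[0] 0x04->0x0d len=6 : c7 d7 52 58 ef b7
[1] 0x24->0x07 len=4 : 3d a3 12 39
[2] 0x09->0x00 len=8 : 12 39 29 97 c7 d7 52 58
[3] 0x05->0x16 len=5 : d7 52 58 a3 12
[4] 0x20->0x24 len=3 : 10 6b 59
[5] 0x03->0x13 len=3 : 97 c7 d7
query mem[0x03]=0x97, mem[0x04]=0xc7, mem[0x00]=0x12, mem[0x27]=0x39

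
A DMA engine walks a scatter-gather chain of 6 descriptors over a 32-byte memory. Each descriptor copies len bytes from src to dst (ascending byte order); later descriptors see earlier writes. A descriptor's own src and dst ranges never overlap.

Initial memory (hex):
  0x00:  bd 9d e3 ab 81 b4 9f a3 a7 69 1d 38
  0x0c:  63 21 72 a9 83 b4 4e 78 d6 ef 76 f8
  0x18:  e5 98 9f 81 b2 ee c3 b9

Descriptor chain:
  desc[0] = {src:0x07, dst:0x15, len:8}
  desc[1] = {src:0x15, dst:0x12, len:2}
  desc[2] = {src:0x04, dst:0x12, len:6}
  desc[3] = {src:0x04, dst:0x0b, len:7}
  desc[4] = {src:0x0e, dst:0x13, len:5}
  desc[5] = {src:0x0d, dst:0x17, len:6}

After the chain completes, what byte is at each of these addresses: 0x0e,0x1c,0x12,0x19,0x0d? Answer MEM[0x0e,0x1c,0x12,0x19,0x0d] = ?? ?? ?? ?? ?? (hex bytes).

[0] 0x07->0x15 len=8 : a3 a7 69 1d 38 63 21 72
[1] 0x15->0x12 len=2 : a3 a7
[2] 0x04->0x12 len=6 : 81 b4 9f a3 a7 69
[3] 0x04->0x0b len=7 : 81 b4 9f a3 a7 69 1d
[4] 0x0e->0x13 len=5 : a3 a7 69 1d 81
[5] 0x0d->0x17 len=6 : 9f a3 a7 69 1d 81
query mem[0x0e]=0xa3, mem[0x1c]=0x81, mem[0x12]=0x81, mem[0x19]=0xa7, mem[0x0d]=0x9f

MEM[0x0e,0x1c,0x12,0x19,0x0d] = a3 81 81 a7 9f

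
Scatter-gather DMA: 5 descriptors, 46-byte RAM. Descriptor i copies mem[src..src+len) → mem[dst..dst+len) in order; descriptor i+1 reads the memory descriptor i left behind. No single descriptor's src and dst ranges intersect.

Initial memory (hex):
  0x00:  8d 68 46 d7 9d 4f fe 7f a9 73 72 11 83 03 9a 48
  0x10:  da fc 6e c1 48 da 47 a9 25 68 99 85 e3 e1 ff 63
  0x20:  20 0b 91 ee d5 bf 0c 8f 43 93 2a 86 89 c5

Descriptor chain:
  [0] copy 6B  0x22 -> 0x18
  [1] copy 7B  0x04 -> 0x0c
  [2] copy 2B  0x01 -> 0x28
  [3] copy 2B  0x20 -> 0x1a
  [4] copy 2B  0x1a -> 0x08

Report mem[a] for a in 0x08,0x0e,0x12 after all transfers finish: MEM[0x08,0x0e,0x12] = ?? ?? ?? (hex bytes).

MEM[0x08,0x0e,0x12] = 20 fe 72

#0 dst[0x18+6] := {0x91,0xee,0xd5,0xbf,0x0c,0x8f}
#1 dst[0x0c+7] := {0x9d,0x4f,0xfe,0x7f,0xa9,0x73,0x72}
#2 dst[0x28+2] := {0x68,0x46}
#3 dst[0x1a+2] := {0x20,0x0b}
#4 dst[0x08+2] := {0x20,0x0b}
query mem[0x08]=0x20, mem[0x0e]=0xfe, mem[0x12]=0x72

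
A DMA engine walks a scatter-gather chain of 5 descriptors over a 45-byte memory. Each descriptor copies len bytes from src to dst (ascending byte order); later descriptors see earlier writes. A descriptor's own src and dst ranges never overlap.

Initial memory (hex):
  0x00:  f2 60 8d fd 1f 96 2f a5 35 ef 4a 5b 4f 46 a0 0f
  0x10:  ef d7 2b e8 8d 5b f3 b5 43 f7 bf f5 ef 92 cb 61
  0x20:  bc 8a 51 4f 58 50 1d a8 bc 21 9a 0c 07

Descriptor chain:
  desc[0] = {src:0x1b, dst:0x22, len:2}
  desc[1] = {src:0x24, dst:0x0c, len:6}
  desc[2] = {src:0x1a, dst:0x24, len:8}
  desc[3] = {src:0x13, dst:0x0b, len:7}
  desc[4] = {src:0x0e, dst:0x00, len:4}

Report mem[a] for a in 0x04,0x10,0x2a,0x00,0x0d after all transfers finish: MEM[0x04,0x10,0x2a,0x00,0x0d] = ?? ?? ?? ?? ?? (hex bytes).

MEM[0x04,0x10,0x2a,0x00,0x0d] = 1f 43 bc f3 5b

#0 dst[0x22+2] := {0xf5,0xef}
#1 dst[0x0c+6] := {0x58,0x50,0x1d,0xa8,0xbc,0x21}
#2 dst[0x24+8] := {0xbf,0xf5,0xef,0x92,0xcb,0x61,0xbc,0x8a}
#3 dst[0x0b+7] := {0xe8,0x8d,0x5b,0xf3,0xb5,0x43,0xf7}
#4 dst[0x00+4] := {0xf3,0xb5,0x43,0xf7}
query mem[0x04]=0x1f, mem[0x10]=0x43, mem[0x2a]=0xbc, mem[0x00]=0xf3, mem[0x0d]=0x5b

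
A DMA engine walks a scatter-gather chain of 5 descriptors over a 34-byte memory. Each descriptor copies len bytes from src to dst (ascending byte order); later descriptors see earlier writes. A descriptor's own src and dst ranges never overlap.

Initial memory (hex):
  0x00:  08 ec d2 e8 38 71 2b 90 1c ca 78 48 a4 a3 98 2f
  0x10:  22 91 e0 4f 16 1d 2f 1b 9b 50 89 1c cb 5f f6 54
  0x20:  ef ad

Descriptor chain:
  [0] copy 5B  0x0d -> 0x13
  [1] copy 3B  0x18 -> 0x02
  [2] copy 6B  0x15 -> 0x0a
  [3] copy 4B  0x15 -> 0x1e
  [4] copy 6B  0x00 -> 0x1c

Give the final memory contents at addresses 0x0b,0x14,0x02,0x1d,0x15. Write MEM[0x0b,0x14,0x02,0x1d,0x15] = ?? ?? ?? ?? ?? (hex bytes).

  after D0: wrote 5B at 0x13 = a3982f2291
  after D1: wrote 3B at 0x02 = 9b5089
  after D2: wrote 6B at 0x0a = 2f22919b5089
  after D3: wrote 4B at 0x1e = 2f22919b
  after D4: wrote 6B at 0x1c = 08ec9b508971
query mem[0x0b]=0x22, mem[0x14]=0x98, mem[0x02]=0x9b, mem[0x1d]=0xec, mem[0x15]=0x2f

MEM[0x0b,0x14,0x02,0x1d,0x15] = 22 98 9b ec 2f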